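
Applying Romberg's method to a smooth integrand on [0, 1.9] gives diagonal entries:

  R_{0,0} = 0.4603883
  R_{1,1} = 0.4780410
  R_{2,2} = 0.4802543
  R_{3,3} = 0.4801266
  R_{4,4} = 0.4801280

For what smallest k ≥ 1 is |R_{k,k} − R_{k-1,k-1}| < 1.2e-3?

k = 3

|R_{1,1} − R_{0,0}| = 0.0176527 ≥ 1.2e-3
|R_{2,2} − R_{1,1}| = 0.0022133 ≥ 1.2e-3
|R_{3,3} − R_{2,2}| = 0.0001277 < 1.2e-3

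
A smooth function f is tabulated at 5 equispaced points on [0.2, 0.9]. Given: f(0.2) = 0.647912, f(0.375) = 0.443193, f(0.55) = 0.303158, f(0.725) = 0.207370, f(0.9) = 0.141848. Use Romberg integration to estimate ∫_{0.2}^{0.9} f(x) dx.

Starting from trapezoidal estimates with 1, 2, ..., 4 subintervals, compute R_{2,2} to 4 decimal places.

0.2332

R_{0,0} (trapezoid, 1 panel, h=0.7000): 0.276416
R_{1,0} (trapezoid, 2 panels, h=0.3500): 0.244313
R_{2,0} (trapezoid, 4 panels, h=0.1750): 0.236005
R_{1,1} = 0.244313 + (0.244313 − 0.276416)/3 = 0.233612
R_{2,1} = 0.236005 + (0.236005 − 0.244313)/3 = 0.233236
R_{2,2} = 0.233236 + (0.233236 − 0.233612)/15 = 0.233211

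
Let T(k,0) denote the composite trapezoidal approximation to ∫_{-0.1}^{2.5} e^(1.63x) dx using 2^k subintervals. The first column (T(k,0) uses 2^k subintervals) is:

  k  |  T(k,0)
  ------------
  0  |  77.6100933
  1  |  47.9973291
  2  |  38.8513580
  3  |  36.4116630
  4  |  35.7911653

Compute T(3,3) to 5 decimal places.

T(1,1) = 47.9973291 + (47.9973291 − 77.6100933)/3 = 38.1264077
T(2,1) = (4·38.8513580 − 47.9973291) / 3 = 35.8027010
T(3,1) = 36.4116630 + (36.4116630 − 38.8513580)/3 = 35.5984313
T(2,2) = 35.8027010 + (35.8027010 − 38.1264077)/15 = 35.6477872
T(3,2) = (16·35.5984313 − 35.8027010) / 15 = 35.5848133
T(3,3) = (64·35.5848133 − 35.6477872) / 63 = 35.5838137
(Column j=1 coincides with Simpson's rule on the same nodes.)

35.58381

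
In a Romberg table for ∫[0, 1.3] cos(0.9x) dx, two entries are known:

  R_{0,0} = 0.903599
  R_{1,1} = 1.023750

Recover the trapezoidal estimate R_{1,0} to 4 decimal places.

0.9937

From R_{1,1} = (4·R_{1,0} − R_{0,0})/3, solve for R_{1,0}:
4·R_{1,0} = 3·1.023750 + 0.903599 = 3.974849
R_{1,0} = 0.993712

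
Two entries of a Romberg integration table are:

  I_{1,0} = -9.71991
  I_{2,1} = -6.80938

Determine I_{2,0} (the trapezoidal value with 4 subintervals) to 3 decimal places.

-7.537

From I_{2,1} = (4·I_{2,0} − I_{1,0})/3, solve for I_{2,0}:
4·I_{2,0} = 3·(-6.80938) + (-9.71991) = -30.14805
I_{2,0} = -7.53701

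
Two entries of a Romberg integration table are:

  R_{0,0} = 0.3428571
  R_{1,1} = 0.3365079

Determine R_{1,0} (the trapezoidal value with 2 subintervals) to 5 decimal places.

0.33810

From R_{1,1} = (4·R_{1,0} − R_{0,0})/3, solve for R_{1,0}:
4·R_{1,0} = 3·0.3365079 + 0.3428571 = 1.3523808
R_{1,0} = 0.3380952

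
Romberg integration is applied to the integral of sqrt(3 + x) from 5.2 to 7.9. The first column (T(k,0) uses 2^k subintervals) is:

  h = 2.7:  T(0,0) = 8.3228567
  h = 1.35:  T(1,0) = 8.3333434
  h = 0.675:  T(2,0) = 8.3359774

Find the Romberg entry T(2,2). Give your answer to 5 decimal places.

8.33686

Richardson extrapolation on the trapezoidal column (denominator 4−1=3):
T(1,1) = 8.3333434 + (8.3333434 − 8.3228567)/3 = 8.3368390
T(2,1) = 8.3359774 + (8.3359774 − 8.3333434)/3 = 8.3368554
T(2,2) = 8.3368554 + (8.3368554 − 8.3368390)/15 = 8.3368565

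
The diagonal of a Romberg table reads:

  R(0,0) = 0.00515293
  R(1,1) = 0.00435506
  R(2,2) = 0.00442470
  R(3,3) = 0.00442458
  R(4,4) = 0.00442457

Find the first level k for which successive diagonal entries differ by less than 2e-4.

k = 2

|R(1,1) − R(0,0)| = 0.00079787 ≥ 2e-4
|R(2,2) − R(1,1)| = 0.00006964 < 2e-4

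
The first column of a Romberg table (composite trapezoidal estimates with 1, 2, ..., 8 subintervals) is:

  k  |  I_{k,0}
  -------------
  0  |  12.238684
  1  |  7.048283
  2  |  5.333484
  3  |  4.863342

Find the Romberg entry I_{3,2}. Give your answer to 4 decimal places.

4.7029

I_{2,1} = 5.333484 + (5.333484 − 7.048283)/3 = 4.761884
I_{3,1} = 4.863342 + (4.863342 − 5.333484)/3 = 4.706628
I_{3,2} = 4.706628 + (4.706628 − 4.761884)/15 = 4.702944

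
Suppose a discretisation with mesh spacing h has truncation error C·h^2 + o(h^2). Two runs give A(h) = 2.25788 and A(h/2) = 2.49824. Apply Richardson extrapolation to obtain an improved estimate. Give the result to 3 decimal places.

Extrapolated value = (4·A(h/2) − A(h)) / (4 − 1)
= (4·2.49824 − 2.25788) / 3
= 7.73508 / 3 = 2.57836

2.578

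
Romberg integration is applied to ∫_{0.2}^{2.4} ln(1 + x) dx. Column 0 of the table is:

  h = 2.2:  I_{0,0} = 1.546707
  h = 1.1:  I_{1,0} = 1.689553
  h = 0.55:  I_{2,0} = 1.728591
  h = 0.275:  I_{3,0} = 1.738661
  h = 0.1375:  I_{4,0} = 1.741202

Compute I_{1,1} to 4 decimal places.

Richardson extrapolation on the trapezoidal column (denominator 4−1=3):
I_{1,1} = 1.689553 + (1.689553 − 1.546707)/3 = 1.737168

1.7372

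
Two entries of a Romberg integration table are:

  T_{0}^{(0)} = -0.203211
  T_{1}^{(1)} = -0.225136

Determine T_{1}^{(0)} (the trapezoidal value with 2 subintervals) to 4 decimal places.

-0.2197

From T_{1}^{(1)} = (4·T_{1}^{(0)} − T_{0}^{(0)})/3, solve for T_{1}^{(0)}:
4·T_{1}^{(0)} = 3·(-0.225136) + (-0.203211) = -0.878619
T_{1}^{(0)} = -0.219655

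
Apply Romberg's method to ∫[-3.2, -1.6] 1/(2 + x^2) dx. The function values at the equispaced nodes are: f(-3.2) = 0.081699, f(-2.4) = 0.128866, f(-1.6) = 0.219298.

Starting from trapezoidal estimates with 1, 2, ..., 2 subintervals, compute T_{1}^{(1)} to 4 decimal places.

T_{0}^{(0)} (trapezoid, 1 panel, h=1.6000): 0.240798
T_{1}^{(0)} (trapezoid, 2 panels, h=0.8000): 0.223492
T_{1}^{(1)} = 0.223492 + (0.223492 − 0.240798)/3 = 0.217723

0.2177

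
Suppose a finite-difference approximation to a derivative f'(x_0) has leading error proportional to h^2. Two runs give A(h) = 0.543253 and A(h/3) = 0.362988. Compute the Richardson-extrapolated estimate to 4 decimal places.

The leading error scales as h^2; refining by a factor of 3 reduces it by 3^2 = 9.
Extrapolated value = (9·A(h/3) − A(h)) / (9 − 1)
= (9·0.362988 − 0.543253) / 8
= 2.723639 / 8 = 0.340455

0.3405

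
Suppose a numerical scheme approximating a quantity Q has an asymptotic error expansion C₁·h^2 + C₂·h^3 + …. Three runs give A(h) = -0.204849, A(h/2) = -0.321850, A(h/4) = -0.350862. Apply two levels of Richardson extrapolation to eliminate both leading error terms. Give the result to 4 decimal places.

First eliminate the h^2 term (factor 2^2 = 4):
  B₁ = (4·(-0.321850) − (-0.204849))/3 = -0.360850
  B₂ = (4·(-0.350862) − (-0.321850))/3 = -0.360533
Then eliminate the h^3 term (factor 2^3 = 8):
  (8·(-0.360533) − (-0.360850))/7 = -0.360488

-0.3605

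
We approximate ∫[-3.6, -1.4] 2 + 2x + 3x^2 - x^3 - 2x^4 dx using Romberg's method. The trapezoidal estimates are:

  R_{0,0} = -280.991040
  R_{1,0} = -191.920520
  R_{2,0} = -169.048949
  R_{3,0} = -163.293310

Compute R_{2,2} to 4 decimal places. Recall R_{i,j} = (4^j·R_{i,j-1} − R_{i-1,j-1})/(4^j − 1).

-161.3714

R_{1,1} = (4·(-191.920520) − (-280.991040)) / 3 = -162.230347
R_{2,1} = (4·(-169.048949) − (-191.920520)) / 3 = -161.425092
R_{2,2} = -161.425092 + (-161.425092 − (-162.230347))/15 = -161.371408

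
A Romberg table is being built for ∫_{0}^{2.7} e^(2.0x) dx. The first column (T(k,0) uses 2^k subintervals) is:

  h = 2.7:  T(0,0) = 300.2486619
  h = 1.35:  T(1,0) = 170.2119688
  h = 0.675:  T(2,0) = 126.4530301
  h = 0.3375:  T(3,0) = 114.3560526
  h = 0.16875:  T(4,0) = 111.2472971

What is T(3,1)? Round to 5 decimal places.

Richardson extrapolation on the trapezoidal column (denominator 4−1=3):
T(3,1) = 114.3560526 + (114.3560526 − 126.4530301)/3 = 110.3237268
(Column j=1 coincides with Simpson's rule on the same nodes.)

110.32373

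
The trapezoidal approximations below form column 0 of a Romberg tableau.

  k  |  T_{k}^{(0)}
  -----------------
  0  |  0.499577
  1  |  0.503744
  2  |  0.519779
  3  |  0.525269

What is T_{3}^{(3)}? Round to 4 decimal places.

T_{1}^{(1)} = (4·0.503744 − 0.499577) / 3 = 0.505133
T_{2}^{(1)} = 0.519779 + (0.519779 − 0.503744)/3 = 0.525124
T_{3}^{(1)} = (4·0.525269 − 0.519779) / 3 = 0.527099
T_{2}^{(2)} = 0.525124 + (0.525124 − 0.505133)/15 = 0.526457
T_{3}^{(2)} = 0.527099 + (0.527099 − 0.525124)/15 = 0.527231
T_{3}^{(3)} = (64·0.527231 − 0.526457) / 63 = 0.527243
(Column j=1 coincides with Simpson's rule on the same nodes.)

0.5272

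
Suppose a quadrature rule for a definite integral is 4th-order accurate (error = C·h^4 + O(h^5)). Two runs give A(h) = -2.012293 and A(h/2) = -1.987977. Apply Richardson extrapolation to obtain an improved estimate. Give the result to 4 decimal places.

-1.9864

The leading error scales as h^4; refining by a factor of 2 reduces it by 2^4 = 16.
Extrapolated value = (16·A(h/2) − A(h)) / (16 − 1)
= (16·(-1.987977) − (-2.012293)) / 15
= -29.795339 / 15 = -1.986356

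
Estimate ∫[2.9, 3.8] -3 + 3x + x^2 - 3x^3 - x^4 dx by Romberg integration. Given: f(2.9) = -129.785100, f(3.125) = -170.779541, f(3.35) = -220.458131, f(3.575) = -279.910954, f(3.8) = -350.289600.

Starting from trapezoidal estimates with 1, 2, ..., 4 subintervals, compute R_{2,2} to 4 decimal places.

R_{0,0} (trapezoid, 1 panel, h=0.9000): -216.033615
R_{1,0} (trapezoid, 2 panels, h=0.4500): -207.222966
R_{2,0} (trapezoid, 4 panels, h=0.2250): -205.016845
R_{1,1} = -207.222966 + (-207.222966 − (-216.033615))/3 = -204.286083
R_{2,1} = -205.016845 + (-205.016845 − (-207.222966))/3 = -204.281471
R_{2,2} = -204.281471 + (-204.281471 − (-204.286083))/15 = -204.281164

-204.2812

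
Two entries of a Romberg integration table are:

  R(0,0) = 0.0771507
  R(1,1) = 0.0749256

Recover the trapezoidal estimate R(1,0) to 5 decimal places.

From R(1,1) = (4·R(1,0) − R(0,0))/3, solve for R(1,0):
4·R(1,0) = 3·0.0749256 + 0.0771507 = 0.3019275
R(1,0) = 0.0754819

0.07548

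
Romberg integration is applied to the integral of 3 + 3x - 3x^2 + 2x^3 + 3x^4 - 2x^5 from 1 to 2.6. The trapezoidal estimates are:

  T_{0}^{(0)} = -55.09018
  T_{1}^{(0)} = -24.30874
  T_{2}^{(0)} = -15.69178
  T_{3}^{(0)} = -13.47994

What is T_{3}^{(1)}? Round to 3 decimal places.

Richardson extrapolation on the trapezoidal column (denominator 4−1=3):
T_{3}^{(1)} = -13.47994 + (-13.47994 − (-15.69178))/3 = -12.74266

-12.743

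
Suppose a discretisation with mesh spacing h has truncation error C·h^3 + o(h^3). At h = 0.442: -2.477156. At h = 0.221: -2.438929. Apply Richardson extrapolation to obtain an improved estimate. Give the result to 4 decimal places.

-2.4335

Extrapolated value = (8·A(h/2) − A(h)) / (8 − 1)
= (8·(-2.438929) − (-2.477156)) / 7
= -17.034276 / 7 = -2.433468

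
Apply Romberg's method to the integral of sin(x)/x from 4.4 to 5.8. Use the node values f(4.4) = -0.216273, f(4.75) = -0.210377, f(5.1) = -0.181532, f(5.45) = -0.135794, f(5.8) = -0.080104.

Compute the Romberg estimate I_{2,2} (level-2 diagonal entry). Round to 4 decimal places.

I_{0,0} (trapezoid, 1 panel, h=1.4000): -0.207464
I_{1,0} (trapezoid, 2 panels, h=0.7000): -0.230804
I_{2,0} (trapezoid, 4 panels, h=0.3500): -0.236562
I_{1,1} = -0.230804 + (-0.230804 − (-0.207464))/3 = -0.238584
I_{2,1} = -0.236562 + (-0.236562 − (-0.230804))/3 = -0.238481
I_{2,2} = -0.238481 + (-0.238481 − (-0.238584))/15 = -0.238474

-0.2385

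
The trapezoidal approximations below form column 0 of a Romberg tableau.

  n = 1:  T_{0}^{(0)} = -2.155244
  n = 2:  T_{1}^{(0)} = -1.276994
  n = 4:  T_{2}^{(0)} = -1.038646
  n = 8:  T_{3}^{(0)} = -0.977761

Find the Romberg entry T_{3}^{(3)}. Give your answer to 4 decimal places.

T_{1}^{(1)} = (4·(-1.276994) − (-2.155244)) / 3 = -0.984244
T_{2}^{(1)} = -1.038646 + (-1.038646 − (-1.276994))/3 = -0.959197
T_{3}^{(1)} = -0.977761 + (-0.977761 − (-1.038646))/3 = -0.957466
T_{2}^{(2)} = -0.959197 + (-0.959197 − (-0.984244))/15 = -0.957527
T_{3}^{(2)} = (16·(-0.957466) − (-0.959197)) / 15 = -0.957351
T_{3}^{(3)} = -0.957351 + (-0.957351 − (-0.957527))/63 = -0.957348
(Column j=1 coincides with Simpson's rule on the same nodes.)

-0.9573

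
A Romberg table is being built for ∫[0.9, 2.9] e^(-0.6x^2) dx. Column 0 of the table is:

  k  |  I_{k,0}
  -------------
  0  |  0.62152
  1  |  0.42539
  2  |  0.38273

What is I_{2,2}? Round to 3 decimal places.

I_{1,1} = 0.42539 + (0.42539 − 0.62152)/3 = 0.36001
I_{2,1} = 0.38273 + (0.38273 − 0.42539)/3 = 0.36851
I_{2,2} = 0.36851 + (0.36851 − 0.36001)/15 = 0.36908

0.369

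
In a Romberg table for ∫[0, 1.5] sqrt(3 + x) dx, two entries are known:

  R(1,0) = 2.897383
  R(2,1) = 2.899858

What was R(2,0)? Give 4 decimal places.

2.8992

From R(2,1) = (4·R(2,0) − R(1,0))/3, solve for R(2,0):
4·R(2,0) = 3·2.899858 + 2.897383 = 11.596957
R(2,0) = 2.899239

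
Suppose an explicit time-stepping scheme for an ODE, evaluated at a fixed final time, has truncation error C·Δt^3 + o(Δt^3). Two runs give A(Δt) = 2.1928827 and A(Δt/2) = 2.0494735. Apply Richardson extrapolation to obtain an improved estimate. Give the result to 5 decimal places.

The leading error scales as Δt^3; refining by a factor of 2 reduces it by 2^3 = 8.
Extrapolated value = (8·A(Δt/2) − A(Δt)) / (8 − 1)
= (8·2.0494735 − 2.1928827) / 7
= 14.2029053 / 7 = 2.0289865

2.02899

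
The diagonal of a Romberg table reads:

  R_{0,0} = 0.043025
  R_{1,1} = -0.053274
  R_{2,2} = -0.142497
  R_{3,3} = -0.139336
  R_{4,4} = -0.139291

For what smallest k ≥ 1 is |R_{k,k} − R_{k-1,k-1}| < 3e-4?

|R_{1,1} − R_{0,0}| = 0.096299 ≥ 3e-4
|R_{2,2} − R_{1,1}| = 0.089223 ≥ 3e-4
|R_{3,3} − R_{2,2}| = 0.003161 ≥ 3e-4
|R_{4,4} − R_{3,3}| = 0.000045 < 3e-4

k = 4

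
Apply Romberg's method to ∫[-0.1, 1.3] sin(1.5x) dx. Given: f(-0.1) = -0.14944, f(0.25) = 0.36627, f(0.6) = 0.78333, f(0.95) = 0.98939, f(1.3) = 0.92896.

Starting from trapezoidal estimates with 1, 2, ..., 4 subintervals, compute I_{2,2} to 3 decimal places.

0.906

I_{0,0} (trapezoid, 1 panel, h=1.4000): 0.54566
I_{1,0} (trapezoid, 2 panels, h=0.7000): 0.82116
I_{2,0} (trapezoid, 4 panels, h=0.3500): 0.88506
I_{1,1} = 0.82116 + (0.82116 − 0.54566)/3 = 0.91299
I_{2,1} = 0.88506 + (0.88506 − 0.82116)/3 = 0.90636
I_{2,2} = 0.90636 + (0.90636 − 0.91299)/15 = 0.90592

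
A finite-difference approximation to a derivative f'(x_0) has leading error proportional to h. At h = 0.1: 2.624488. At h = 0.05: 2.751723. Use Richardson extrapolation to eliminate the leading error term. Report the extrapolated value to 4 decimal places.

2.8790

The leading error scales as h; refining by a factor of 2 reduces it by 2^1 = 2.
Extrapolated value = (2·A(h/2) − A(h)) / (2 − 1)
= (2·2.751723 − 2.624488) / 1
= 2.878958 / 1 = 2.878958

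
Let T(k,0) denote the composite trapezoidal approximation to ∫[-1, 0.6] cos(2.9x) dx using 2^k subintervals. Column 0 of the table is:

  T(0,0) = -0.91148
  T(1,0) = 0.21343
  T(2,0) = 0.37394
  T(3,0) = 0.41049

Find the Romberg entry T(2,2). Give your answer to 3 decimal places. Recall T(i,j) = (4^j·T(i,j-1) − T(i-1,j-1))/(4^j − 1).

T(1,1) = 0.21343 + (0.21343 − (-0.91148))/3 = 0.58840
T(2,1) = 0.37394 + (0.37394 − 0.21343)/3 = 0.42744
T(2,2) = (16·0.42744 − 0.58840) / 15 = 0.41671

0.417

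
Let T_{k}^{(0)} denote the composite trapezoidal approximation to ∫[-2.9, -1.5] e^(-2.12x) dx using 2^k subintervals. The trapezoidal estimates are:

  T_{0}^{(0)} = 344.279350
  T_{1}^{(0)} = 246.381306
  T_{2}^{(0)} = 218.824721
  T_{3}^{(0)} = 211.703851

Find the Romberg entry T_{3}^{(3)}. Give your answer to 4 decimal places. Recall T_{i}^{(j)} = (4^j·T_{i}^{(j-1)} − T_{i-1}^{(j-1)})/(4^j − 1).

Richardson extrapolation on the trapezoidal column (denominator 4−1=3):
T_{1}^{(1)} = 246.381306 + (246.381306 − 344.279350)/3 = 213.748625
T_{2}^{(1)} = 218.824721 + (218.824721 − 246.381306)/3 = 209.639193
T_{3}^{(1)} = 211.703851 + (211.703851 − 218.824721)/3 = 209.330228
T_{2}^{(2)} = 209.639193 + (209.639193 − 213.748625)/15 = 209.365231
T_{3}^{(2)} = 209.330228 + (209.330228 − 209.639193)/15 = 209.309630
T_{3}^{(3)} = 209.309630 + (209.309630 − 209.365231)/63 = 209.308747
(Column j=1 coincides with Simpson's rule on the same nodes.)

209.3087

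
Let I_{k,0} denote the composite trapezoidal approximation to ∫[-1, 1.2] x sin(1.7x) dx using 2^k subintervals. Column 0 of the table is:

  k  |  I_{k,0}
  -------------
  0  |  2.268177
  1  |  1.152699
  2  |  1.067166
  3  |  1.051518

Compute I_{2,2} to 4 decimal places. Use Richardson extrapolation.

Richardson extrapolation on the trapezoidal column (denominator 4−1=3):
I_{1,1} = (4·1.152699 − 2.268177) / 3 = 0.780873
I_{2,1} = 1.067166 + (1.067166 − 1.152699)/3 = 1.038655
I_{2,2} = 1.038655 + (1.038655 − 0.780873)/15 = 1.055840
(Column j=1 coincides with Simpson's rule on the same nodes.)

1.0558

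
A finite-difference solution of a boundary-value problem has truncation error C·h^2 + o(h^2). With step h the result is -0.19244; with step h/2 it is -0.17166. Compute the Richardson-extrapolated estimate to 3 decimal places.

-0.165

The leading error scales as h^2; refining by a factor of 2 reduces it by 2^2 = 4.
Extrapolated value = (4·A(h/2) − A(h)) / (4 − 1)
= (4·(-0.17166) − (-0.19244)) / 3
= -0.49420 / 3 = -0.16473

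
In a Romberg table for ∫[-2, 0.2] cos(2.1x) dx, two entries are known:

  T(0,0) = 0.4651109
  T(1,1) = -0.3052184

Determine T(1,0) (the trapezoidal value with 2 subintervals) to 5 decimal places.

From T(1,1) = (4·T(1,0) − T(0,0))/3, solve for T(1,0):
4·T(1,0) = 3·(-0.3052184) + 0.4651109 = -0.4505443
T(1,0) = -0.1126361

-0.11264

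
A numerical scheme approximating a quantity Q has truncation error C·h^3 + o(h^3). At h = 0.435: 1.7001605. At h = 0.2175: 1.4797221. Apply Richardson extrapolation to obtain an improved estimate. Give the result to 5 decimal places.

1.44823

The leading error scales as h^3; refining by a factor of 2 reduces it by 2^3 = 8.
Extrapolated value = (8·A(h/2) − A(h)) / (8 − 1)
= (8·1.4797221 − 1.7001605) / 7
= 10.1376163 / 7 = 1.4482309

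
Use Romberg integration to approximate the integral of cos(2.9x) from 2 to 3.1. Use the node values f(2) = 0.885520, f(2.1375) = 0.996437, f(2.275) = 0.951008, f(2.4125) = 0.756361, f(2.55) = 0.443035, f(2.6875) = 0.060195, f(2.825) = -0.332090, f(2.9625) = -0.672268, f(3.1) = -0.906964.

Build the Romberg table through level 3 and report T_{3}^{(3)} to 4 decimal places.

T_{0}^{(0)} (trapezoid, 1 panel, h=1.1000): -0.011794
T_{1}^{(0)} (trapezoid, 2 panels, h=0.5500): 0.237772
T_{2}^{(0)} (trapezoid, 4 panels, h=0.2750): 0.289089
T_{3}^{(0)} (trapezoid, 8 panels, h=0.1375): 0.301394
T_{1}^{(1)} = 0.237772 + (0.237772 − (-0.011794))/3 = 0.320961
T_{2}^{(1)} = 0.289089 + (0.289089 − 0.237772)/3 = 0.306195
T_{3}^{(1)} = 0.301394 + (0.301394 − 0.289089)/3 = 0.305496
T_{2}^{(2)} = 0.306195 + (0.306195 − 0.320961)/15 = 0.305211
T_{3}^{(2)} = 0.305496 + (0.305496 − 0.306195)/15 = 0.305449
T_{3}^{(3)} = 0.305449 + (0.305449 − 0.305211)/63 = 0.305453

0.3055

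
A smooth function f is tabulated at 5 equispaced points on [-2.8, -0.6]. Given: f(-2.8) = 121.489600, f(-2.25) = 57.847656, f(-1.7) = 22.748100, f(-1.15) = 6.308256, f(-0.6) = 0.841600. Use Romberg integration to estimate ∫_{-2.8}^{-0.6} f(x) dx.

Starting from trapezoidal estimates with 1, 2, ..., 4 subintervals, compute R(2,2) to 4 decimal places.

77.7892

R(0,0) (trapezoid, 1 panel, h=2.2000): 134.564320
R(1,0) (trapezoid, 2 panels, h=1.1000): 92.305070
R(2,0) (trapezoid, 4 panels, h=0.5500): 81.438287
R(1,1) = 92.305070 + (92.305070 − 134.564320)/3 = 78.218653
R(2,1) = 81.438287 + (81.438287 − 92.305070)/3 = 77.816026
R(2,2) = 77.816026 + (77.816026 − 78.218653)/15 = 77.789184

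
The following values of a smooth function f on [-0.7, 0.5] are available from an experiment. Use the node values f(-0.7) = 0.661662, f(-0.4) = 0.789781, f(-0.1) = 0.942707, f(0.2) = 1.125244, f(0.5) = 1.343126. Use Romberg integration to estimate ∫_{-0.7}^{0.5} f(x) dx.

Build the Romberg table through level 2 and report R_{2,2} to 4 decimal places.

1.1550

R_{0,0} (trapezoid, 1 panel, h=1.2000): 1.202873
R_{1,0} (trapezoid, 2 panels, h=0.6000): 1.167061
R_{2,0} (trapezoid, 4 panels, h=0.3000): 1.158038
R_{1,1} = 1.167061 + (1.167061 − 1.202873)/3 = 1.155124
R_{2,1} = 1.158038 + (1.158038 − 1.167061)/3 = 1.155030
R_{2,2} = 1.155030 + (1.155030 − 1.155124)/15 = 1.155024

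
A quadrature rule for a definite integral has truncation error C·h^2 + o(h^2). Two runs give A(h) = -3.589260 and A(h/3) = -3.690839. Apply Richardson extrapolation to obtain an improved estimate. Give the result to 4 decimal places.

The leading error scales as h^2; refining by a factor of 3 reduces it by 3^2 = 9.
Extrapolated value = (9·A(h/3) − A(h)) / (9 − 1)
= (9·(-3.690839) − (-3.589260)) / 8
= -29.628291 / 8 = -3.703536

-3.7035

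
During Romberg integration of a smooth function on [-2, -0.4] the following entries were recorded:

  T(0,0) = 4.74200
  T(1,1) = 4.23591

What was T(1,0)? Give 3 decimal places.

From T(1,1) = (4·T(1,0) − T(0,0))/3, solve for T(1,0):
4·T(1,0) = 3·4.23591 + 4.74200 = 17.44973
T(1,0) = 4.36243

4.362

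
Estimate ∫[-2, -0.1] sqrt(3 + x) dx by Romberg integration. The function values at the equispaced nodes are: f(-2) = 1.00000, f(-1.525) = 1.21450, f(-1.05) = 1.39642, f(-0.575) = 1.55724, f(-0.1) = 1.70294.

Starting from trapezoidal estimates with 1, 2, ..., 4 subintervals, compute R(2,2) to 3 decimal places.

R(0,0) (trapezoid, 1 panel, h=1.9000): 2.56779
R(1,0) (trapezoid, 2 panels, h=0.9500): 2.61050
R(2,0) (trapezoid, 4 panels, h=0.4750): 2.62182
R(1,1) = 2.61050 + (2.61050 − 2.56779)/3 = 2.62474
R(2,1) = 2.62182 + (2.62182 − 2.61050)/3 = 2.62559
R(2,2) = 2.62559 + (2.62559 − 2.62474)/15 = 2.62565

2.626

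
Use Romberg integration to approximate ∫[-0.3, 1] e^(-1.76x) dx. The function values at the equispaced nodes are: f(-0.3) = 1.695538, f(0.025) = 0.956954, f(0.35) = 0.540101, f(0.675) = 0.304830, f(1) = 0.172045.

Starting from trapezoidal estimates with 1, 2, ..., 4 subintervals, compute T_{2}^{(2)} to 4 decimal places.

0.8657

T_{0}^{(0)} (trapezoid, 1 panel, h=1.3000): 1.213929
T_{1}^{(0)} (trapezoid, 2 panels, h=0.6500): 0.958030
T_{2}^{(0)} (trapezoid, 4 panels, h=0.3250): 0.889095
T_{1}^{(1)} = 0.958030 + (0.958030 − 1.213929)/3 = 0.872730
T_{2}^{(1)} = 0.889095 + (0.889095 − 0.958030)/3 = 0.866117
T_{2}^{(2)} = 0.866117 + (0.866117 − 0.872730)/15 = 0.865676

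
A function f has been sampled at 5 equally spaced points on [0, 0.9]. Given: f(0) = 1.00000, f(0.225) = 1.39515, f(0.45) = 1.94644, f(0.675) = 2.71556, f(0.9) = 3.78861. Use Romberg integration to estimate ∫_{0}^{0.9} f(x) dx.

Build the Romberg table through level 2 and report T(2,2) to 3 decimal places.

1.884

T(0,0) (trapezoid, 1 panel, h=0.9000): 2.15487
T(1,0) (trapezoid, 2 panels, h=0.4500): 1.95334
T(2,0) (trapezoid, 4 panels, h=0.2250): 1.90158
T(1,1) = 1.95334 + (1.95334 − 2.15487)/3 = 1.88616
T(2,1) = 1.90158 + (1.90158 − 1.95334)/3 = 1.88433
T(2,2) = 1.88433 + (1.88433 − 1.88616)/15 = 1.88421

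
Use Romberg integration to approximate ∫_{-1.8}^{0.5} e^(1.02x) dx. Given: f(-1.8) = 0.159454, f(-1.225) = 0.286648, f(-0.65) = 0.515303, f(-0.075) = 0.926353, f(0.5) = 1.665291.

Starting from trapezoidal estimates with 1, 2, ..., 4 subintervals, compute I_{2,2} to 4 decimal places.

I_{0,0} (trapezoid, 1 panel, h=2.3000): 2.098457
I_{1,0} (trapezoid, 2 panels, h=1.1500): 1.641827
I_{2,0} (trapezoid, 4 panels, h=0.5750): 1.518389
I_{1,1} = 1.641827 + (1.641827 − 2.098457)/3 = 1.489617
I_{2,1} = 1.518389 + (1.518389 − 1.641827)/3 = 1.477243
I_{2,2} = 1.477243 + (1.477243 − 1.489617)/15 = 1.476418

1.4764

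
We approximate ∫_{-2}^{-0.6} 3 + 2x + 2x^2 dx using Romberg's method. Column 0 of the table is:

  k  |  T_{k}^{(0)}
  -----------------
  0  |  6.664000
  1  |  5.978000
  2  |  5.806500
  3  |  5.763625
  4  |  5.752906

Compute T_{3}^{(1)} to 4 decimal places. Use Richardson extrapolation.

5.7493

T_{3}^{(1)} = (4·5.763625 − 5.806500) / 3 = 5.749333
(Column j=1 coincides with Simpson's rule on the same nodes.)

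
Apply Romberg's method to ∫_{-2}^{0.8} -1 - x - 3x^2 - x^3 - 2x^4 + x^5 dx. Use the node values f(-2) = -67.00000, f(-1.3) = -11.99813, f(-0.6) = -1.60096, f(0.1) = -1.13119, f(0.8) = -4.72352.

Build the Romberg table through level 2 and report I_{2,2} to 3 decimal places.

-29.288

I_{0,0} (trapezoid, 1 panel, h=2.8000): -100.41293
I_{1,0} (trapezoid, 2 panels, h=1.4000): -52.44781
I_{2,0} (trapezoid, 4 panels, h=0.7000): -35.41443
I_{1,1} = -52.44781 + (-52.44781 − (-100.41293))/3 = -36.45944
I_{2,1} = -35.41443 + (-35.41443 − (-52.44781))/3 = -29.73664
I_{2,2} = -29.73664 + (-29.73664 − (-36.45944))/15 = -29.28845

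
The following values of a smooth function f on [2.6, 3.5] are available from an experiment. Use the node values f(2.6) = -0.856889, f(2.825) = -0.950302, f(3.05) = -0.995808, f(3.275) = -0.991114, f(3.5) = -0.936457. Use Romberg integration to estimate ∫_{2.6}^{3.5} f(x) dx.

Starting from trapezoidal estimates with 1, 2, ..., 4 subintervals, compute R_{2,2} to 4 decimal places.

-0.8663

R_{0,0} (trapezoid, 1 panel, h=0.9000): -0.807006
R_{1,0} (trapezoid, 2 panels, h=0.4500): -0.851616
R_{2,0} (trapezoid, 4 panels, h=0.2250): -0.862627
R_{1,1} = -0.851616 + (-0.851616 − (-0.807006))/3 = -0.866486
R_{2,1} = -0.862627 + (-0.862627 − (-0.851616))/3 = -0.866297
R_{2,2} = -0.866297 + (-0.866297 − (-0.866486))/15 = -0.866284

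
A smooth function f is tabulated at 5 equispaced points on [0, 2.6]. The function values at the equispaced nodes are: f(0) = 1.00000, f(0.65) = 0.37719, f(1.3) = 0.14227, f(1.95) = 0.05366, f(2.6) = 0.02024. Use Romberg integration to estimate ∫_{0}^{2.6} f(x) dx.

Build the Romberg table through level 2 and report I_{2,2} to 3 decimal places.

I_{0,0} (trapezoid, 1 panel, h=2.6000): 1.32631
I_{1,0} (trapezoid, 2 panels, h=1.3000): 0.84811
I_{2,0} (trapezoid, 4 panels, h=0.6500): 0.70411
I_{1,1} = 0.84811 + (0.84811 − 1.32631)/3 = 0.68871
I_{2,1} = 0.70411 + (0.70411 − 0.84811)/3 = 0.65611
I_{2,2} = 0.65611 + (0.65611 − 0.68871)/15 = 0.65394

0.654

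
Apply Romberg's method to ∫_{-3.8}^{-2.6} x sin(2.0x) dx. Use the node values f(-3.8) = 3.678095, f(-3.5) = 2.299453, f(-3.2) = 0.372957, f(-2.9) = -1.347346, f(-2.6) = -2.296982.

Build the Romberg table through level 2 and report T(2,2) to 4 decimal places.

0.5948

T(0,0) (trapezoid, 1 panel, h=1.2000): 0.828668
T(1,0) (trapezoid, 2 panels, h=0.6000): 0.638108
T(2,0) (trapezoid, 4 panels, h=0.3000): 0.604686
T(1,1) = 0.638108 + (0.638108 − 0.828668)/3 = 0.574588
T(2,1) = 0.604686 + (0.604686 − 0.638108)/3 = 0.593545
T(2,2) = 0.593545 + (0.593545 − 0.574588)/15 = 0.594809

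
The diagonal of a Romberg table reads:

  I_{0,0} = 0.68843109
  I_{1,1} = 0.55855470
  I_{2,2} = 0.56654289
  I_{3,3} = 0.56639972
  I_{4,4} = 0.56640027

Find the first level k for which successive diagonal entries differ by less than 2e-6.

k = 4

|I_{1,1} − I_{0,0}| = 0.12987639 ≥ 2e-6
|I_{2,2} − I_{1,1}| = 0.00798819 ≥ 2e-6
|I_{3,3} − I_{2,2}| = 0.00014317 ≥ 2e-6
|I_{4,4} − I_{3,3}| = 0.00000055 < 2e-6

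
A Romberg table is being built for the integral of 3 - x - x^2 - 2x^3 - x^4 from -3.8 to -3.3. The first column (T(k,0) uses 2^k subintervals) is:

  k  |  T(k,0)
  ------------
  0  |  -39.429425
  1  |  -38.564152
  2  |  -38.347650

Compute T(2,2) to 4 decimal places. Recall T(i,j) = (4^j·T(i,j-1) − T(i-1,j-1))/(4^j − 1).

Richardson extrapolation on the trapezoidal column (denominator 4−1=3):
T(1,1) = -38.564152 + (-38.564152 − (-39.429425))/3 = -38.275728
T(2,1) = -38.347650 + (-38.347650 − (-38.564152))/3 = -38.275483
T(2,2) = (16·(-38.275483) − (-38.275728)) / 15 = -38.275467

-38.2755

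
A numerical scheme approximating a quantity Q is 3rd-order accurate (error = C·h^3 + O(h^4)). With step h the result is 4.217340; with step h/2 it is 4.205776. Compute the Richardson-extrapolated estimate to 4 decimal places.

Extrapolated value = (8·A(h/2) − A(h)) / (8 − 1)
= (8·4.205776 − 4.217340) / 7
= 29.428868 / 7 = 4.204124

4.2041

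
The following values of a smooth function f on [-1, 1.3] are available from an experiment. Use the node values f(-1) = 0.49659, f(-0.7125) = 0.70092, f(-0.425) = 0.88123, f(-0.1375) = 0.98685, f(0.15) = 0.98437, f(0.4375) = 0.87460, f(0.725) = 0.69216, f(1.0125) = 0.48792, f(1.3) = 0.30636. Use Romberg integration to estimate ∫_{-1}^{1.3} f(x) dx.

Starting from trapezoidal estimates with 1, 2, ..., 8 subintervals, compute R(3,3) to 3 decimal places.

R(0,0) (trapezoid, 1 panel, h=2.3000): 0.92339
R(1,0) (trapezoid, 2 panels, h=1.1500): 1.59372
R(2,0) (trapezoid, 4 panels, h=0.5750): 1.70156
R(3,0) (trapezoid, 8 panels, h=0.2875): 1.72774
R(1,1) = 1.59372 + (1.59372 − 0.92339)/3 = 1.81716
R(2,1) = 1.70156 + (1.70156 − 1.59372)/3 = 1.73751
R(3,1) = 1.72774 + (1.72774 − 1.70156)/3 = 1.73647
R(2,2) = 1.73751 + (1.73751 − 1.81716)/15 = 1.73220
R(3,2) = 1.73647 + (1.73647 − 1.73751)/15 = 1.73640
R(3,3) = 1.73640 + (1.73640 − 1.73220)/63 = 1.73647

1.736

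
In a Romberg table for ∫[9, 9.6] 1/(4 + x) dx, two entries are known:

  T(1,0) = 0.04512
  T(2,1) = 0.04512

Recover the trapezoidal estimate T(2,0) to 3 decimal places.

0.045

From T(2,1) = (4·T(2,0) − T(1,0))/3, solve for T(2,0):
4·T(2,0) = 3·0.04512 + 0.04512 = 0.18048
T(2,0) = 0.04512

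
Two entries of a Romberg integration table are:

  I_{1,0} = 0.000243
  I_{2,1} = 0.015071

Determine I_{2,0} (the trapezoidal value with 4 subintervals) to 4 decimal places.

From I_{2,1} = (4·I_{2,0} − I_{1,0})/3, solve for I_{2,0}:
4·I_{2,0} = 3·0.015071 + 0.000243 = 0.045456
I_{2,0} = 0.011364

0.0114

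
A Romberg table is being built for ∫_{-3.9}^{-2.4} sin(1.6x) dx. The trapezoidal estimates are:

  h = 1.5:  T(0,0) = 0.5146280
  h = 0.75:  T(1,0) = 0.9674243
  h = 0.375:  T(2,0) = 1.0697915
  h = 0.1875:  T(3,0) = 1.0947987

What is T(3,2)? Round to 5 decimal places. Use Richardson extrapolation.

Richardson extrapolation on the trapezoidal column (denominator 4−1=3):
T(2,1) = (4·1.0697915 − 0.9674243) / 3 = 1.1039139
T(3,1) = (4·1.0947987 − 1.0697915) / 3 = 1.1031344
T(3,2) = (16·1.1031344 − 1.1039139) / 15 = 1.1030824

1.10308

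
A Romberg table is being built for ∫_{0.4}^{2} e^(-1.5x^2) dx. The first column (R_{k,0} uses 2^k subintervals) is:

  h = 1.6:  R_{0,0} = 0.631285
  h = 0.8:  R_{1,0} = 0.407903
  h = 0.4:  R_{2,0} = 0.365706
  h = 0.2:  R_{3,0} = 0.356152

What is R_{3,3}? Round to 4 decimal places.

0.3531

R_{1,1} = (4·0.407903 − 0.631285) / 3 = 0.333442
R_{2,1} = 0.365706 + (0.365706 − 0.407903)/3 = 0.351640
R_{3,1} = (4·0.356152 − 0.365706) / 3 = 0.352967
R_{2,2} = 0.351640 + (0.351640 − 0.333442)/15 = 0.352853
R_{3,2} = 0.352967 + (0.352967 − 0.351640)/15 = 0.353055
R_{3,3} = 0.353055 + (0.353055 − 0.352853)/63 = 0.353058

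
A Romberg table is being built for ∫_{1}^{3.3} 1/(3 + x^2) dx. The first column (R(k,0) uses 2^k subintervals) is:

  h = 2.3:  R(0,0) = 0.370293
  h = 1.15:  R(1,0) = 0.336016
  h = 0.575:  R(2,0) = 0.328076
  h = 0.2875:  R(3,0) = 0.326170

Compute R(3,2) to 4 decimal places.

R(2,1) = (4·0.328076 − 0.336016) / 3 = 0.325429
R(3,1) = 0.326170 + (0.326170 − 0.328076)/3 = 0.325535
R(3,2) = (16·0.325535 − 0.325429) / 15 = 0.325542

0.3255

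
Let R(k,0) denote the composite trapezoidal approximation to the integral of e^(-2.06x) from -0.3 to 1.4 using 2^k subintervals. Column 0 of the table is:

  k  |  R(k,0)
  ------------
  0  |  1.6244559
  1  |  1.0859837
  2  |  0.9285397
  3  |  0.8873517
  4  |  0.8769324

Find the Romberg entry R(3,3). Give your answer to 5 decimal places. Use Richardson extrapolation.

0.87345

R(1,1) = 1.0859837 + (1.0859837 − 1.6244559)/3 = 0.9064930
R(2,1) = (4·0.9285397 − 1.0859837) / 3 = 0.8760584
R(3,1) = 0.8873517 + (0.8873517 − 0.9285397)/3 = 0.8736224
R(2,2) = (16·0.8760584 − 0.9064930) / 15 = 0.8740294
R(3,2) = (16·0.8736224 − 0.8760584) / 15 = 0.8734600
R(3,3) = (64·0.8734600 − 0.8740294) / 63 = 0.8734510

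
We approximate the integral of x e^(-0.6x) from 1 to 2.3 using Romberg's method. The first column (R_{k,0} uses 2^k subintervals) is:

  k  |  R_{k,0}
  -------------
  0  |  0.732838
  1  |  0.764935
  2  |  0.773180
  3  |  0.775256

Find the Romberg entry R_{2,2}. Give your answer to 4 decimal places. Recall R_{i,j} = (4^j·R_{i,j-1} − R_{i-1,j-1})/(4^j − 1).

0.7759

R_{1,1} = 0.764935 + (0.764935 − 0.732838)/3 = 0.775634
R_{2,1} = 0.773180 + (0.773180 − 0.764935)/3 = 0.775928
R_{2,2} = (16·0.775928 − 0.775634) / 15 = 0.775948
(Column j=1 coincides with Simpson's rule on the same nodes.)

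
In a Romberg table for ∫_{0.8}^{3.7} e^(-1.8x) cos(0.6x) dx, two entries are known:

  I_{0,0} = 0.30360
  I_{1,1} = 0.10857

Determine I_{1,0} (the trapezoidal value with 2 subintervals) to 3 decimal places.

From I_{1,1} = (4·I_{1,0} − I_{0,0})/3, solve for I_{1,0}:
4·I_{1,0} = 3·0.10857 + 0.30360 = 0.62931
I_{1,0} = 0.15733

0.157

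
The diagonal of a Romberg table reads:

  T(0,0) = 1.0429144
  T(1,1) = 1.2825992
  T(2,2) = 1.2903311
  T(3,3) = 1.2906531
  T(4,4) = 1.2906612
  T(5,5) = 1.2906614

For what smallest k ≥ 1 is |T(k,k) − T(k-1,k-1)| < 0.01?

|T(1,1) − T(0,0)| = 0.2396848 ≥ 0.01
|T(2,2) − T(1,1)| = 0.0077319 < 0.01

k = 2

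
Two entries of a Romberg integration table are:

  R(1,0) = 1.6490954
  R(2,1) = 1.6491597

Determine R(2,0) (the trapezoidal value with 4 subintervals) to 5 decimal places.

From R(2,1) = (4·R(2,0) − R(1,0))/3, solve for R(2,0):
4·R(2,0) = 3·1.6491597 + 1.6490954 = 6.5965745
R(2,0) = 1.6491436

1.64914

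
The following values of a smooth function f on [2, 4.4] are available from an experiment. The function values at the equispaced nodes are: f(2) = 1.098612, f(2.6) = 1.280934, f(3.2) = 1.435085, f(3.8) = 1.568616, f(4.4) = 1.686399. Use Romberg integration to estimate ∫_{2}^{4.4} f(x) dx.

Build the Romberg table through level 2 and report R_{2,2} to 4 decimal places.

3.4107

R_{0,0} (trapezoid, 1 panel, h=2.4000): 3.342013
R_{1,0} (trapezoid, 2 panels, h=1.2000): 3.393109
R_{2,0} (trapezoid, 4 panels, h=0.6000): 3.406284
R_{1,1} = 3.393109 + (3.393109 − 3.342013)/3 = 3.410141
R_{2,1} = 3.406284 + (3.406284 − 3.393109)/3 = 3.410676
R_{2,2} = 3.410676 + (3.410676 − 3.410141)/15 = 3.410712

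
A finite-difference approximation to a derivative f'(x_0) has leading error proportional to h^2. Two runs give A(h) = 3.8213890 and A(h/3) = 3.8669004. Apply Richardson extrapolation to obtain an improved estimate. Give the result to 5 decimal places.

The leading error scales as h^2; refining by a factor of 3 reduces it by 3^2 = 9.
Extrapolated value = (9·A(h/3) − A(h)) / (9 − 1)
= (9·3.8669004 − 3.8213890) / 8
= 30.9807146 / 8 = 3.8725893

3.87259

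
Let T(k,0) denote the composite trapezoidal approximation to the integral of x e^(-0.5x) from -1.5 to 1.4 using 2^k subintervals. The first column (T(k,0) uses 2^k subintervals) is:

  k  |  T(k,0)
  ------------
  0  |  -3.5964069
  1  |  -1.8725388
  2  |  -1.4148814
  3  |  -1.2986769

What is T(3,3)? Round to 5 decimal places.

-1.25978

Richardson extrapolation on the trapezoidal column (denominator 4−1=3):
T(1,1) = (4·(-1.8725388) − (-3.5964069)) / 3 = -1.2979161
T(2,1) = (4·(-1.4148814) − (-1.8725388)) / 3 = -1.2623289
T(3,1) = (4·(-1.2986769) − (-1.4148814)) / 3 = -1.2599421
T(2,2) = -1.2623289 + (-1.2623289 − (-1.2979161))/15 = -1.2599564
T(3,2) = -1.2599421 + (-1.2599421 − (-1.2623289))/15 = -1.2597830
T(3,3) = (64·(-1.2597830) − (-1.2599564)) / 63 = -1.2597802
(Column j=1 coincides with Simpson's rule on the same nodes.)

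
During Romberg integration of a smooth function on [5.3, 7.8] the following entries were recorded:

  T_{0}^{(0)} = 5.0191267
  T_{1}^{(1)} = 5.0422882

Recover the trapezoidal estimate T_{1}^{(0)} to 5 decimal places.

From T_{1}^{(1)} = (4·T_{1}^{(0)} − T_{0}^{(0)})/3, solve for T_{1}^{(0)}:
4·T_{1}^{(0)} = 3·5.0422882 + 5.0191267 = 20.1459913
T_{1}^{(0)} = 5.0364978

5.03650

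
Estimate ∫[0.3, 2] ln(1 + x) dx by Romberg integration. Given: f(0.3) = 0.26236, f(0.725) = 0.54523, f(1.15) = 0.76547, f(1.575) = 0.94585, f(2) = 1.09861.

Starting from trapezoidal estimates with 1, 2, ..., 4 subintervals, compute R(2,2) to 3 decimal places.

1.255

R(0,0) (trapezoid, 1 panel, h=1.7000): 1.15682
R(1,0) (trapezoid, 2 panels, h=0.8500): 1.22906
R(2,0) (trapezoid, 4 panels, h=0.4250): 1.24824
R(1,1) = 1.22906 + (1.22906 − 1.15682)/3 = 1.25314
R(2,1) = 1.24824 + (1.24824 − 1.22906)/3 = 1.25463
R(2,2) = 1.25463 + (1.25463 − 1.25314)/15 = 1.25473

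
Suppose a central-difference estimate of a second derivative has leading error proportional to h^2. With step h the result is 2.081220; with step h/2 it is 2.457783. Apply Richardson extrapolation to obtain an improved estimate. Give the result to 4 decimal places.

2.5833

The leading error scales as h^2; refining by a factor of 2 reduces it by 2^2 = 4.
Extrapolated value = (4·A(h/2) − A(h)) / (4 − 1)
= (4·2.457783 − 2.081220) / 3
= 7.749912 / 3 = 2.583304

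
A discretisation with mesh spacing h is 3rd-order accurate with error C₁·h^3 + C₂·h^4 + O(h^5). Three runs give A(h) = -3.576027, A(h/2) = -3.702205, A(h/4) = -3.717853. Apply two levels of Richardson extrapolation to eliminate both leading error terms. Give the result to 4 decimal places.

-3.7201

First eliminate the h^3 term (factor 2^3 = 8):
  B₁ = (8·(-3.702205) − (-3.576027))/7 = -3.720230
  B₂ = (8·(-3.717853) − (-3.702205))/7 = -3.720088
Then eliminate the h^4 term (factor 2^4 = 16):
  (16·(-3.720088) − (-3.720230))/15 = -3.720079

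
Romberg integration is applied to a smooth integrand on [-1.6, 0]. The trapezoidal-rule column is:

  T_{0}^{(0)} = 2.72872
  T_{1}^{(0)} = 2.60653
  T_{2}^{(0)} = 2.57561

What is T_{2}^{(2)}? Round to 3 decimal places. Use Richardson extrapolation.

2.565

Richardson extrapolation on the trapezoidal column (denominator 4−1=3):
T_{1}^{(1)} = 2.60653 + (2.60653 − 2.72872)/3 = 2.56580
T_{2}^{(1)} = (4·2.57561 − 2.60653) / 3 = 2.56530
T_{2}^{(2)} = (16·2.56530 − 2.56580) / 15 = 2.56527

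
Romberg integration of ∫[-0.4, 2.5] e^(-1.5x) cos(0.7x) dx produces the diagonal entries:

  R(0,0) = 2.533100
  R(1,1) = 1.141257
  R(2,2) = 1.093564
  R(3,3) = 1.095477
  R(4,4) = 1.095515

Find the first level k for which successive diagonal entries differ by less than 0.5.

k = 2

|R(1,1) − R(0,0)| = 1.391843 ≥ 0.5
|R(2,2) − R(1,1)| = 0.047693 < 0.5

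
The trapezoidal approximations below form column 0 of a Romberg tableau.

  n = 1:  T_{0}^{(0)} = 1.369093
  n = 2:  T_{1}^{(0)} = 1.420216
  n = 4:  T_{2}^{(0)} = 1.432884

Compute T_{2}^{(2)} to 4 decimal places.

Richardson extrapolation on the trapezoidal column (denominator 4−1=3):
T_{1}^{(1)} = (4·1.420216 − 1.369093) / 3 = 1.437257
T_{2}^{(1)} = 1.432884 + (1.432884 − 1.420216)/3 = 1.437107
T_{2}^{(2)} = 1.437107 + (1.437107 − 1.437257)/15 = 1.437097

1.4371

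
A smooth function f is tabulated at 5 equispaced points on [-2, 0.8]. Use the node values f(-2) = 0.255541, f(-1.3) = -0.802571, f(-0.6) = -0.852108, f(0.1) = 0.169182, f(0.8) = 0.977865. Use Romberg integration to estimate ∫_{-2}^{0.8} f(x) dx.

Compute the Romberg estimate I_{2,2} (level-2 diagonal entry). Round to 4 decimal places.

I_{0,0} (trapezoid, 1 panel, h=2.8000): 1.726768
I_{1,0} (trapezoid, 2 panels, h=1.4000): -0.329567
I_{2,0} (trapezoid, 4 panels, h=0.7000): -0.608156
I_{1,1} = -0.329567 + (-0.329567 − 1.726768)/3 = -1.015012
I_{2,1} = -0.608156 + (-0.608156 − (-0.329567))/3 = -0.701019
I_{2,2} = -0.701019 + (-0.701019 − (-1.015012))/15 = -0.680086

-0.6801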